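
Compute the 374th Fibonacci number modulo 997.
403

Matrix identity: Q^n = [[F_(n+1), F_n], [F_n, F_(n-1)]] with Q = [[1,1],[1,0]].
n = 374 = 101110110₂. Square-and-multiply, entries mod 997:
Q^1 = [[1,1],[1,0]]
Q^2 = (Q^1)² = [[2,1],[1,1]]
Q^5 = (Q^2)²·Q = [[8,5],[5,3]]
Q^11 = (Q^5)²·Q = [[144,89],[89,55]]
Q^23 = (Q^11)²·Q = [[506,741],[741,762]]
Q^46 = (Q^23)² = [[538,414],[414,124]]
Q^93 = (Q^46)²·Q = [[119,226],[226,890]]
Q^187 = (Q^93)²·Q = [[153,432],[432,718]]
Q^374 = (Q^187)² = [[663,403],[403,260]]
F_374 mod 997 = Q^374[0][1] = 403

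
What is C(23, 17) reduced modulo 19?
0

Using Lucas' theorem:
Write n=23 and k=17 in base 19:
n in base 19: [1, 4]
k in base 19: [0, 17]
C(23,17) mod 19 = ∏ C(n_i, k_i) mod 19
Digit binomials (mod 19): C(1,0) = 1; C(4,17) = 0 (k_i > n_i)
Product: 1 × 0 = 0 ≡ 0 (mod 19)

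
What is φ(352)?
160

352 = 2^5 × 11
φ(n) = n × ∏(1 - 1/p) for each prime p dividing n
φ(352) = 352 × (1 - 1/2) × (1 - 1/11) = 160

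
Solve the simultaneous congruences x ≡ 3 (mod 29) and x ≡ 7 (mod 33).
931

Using Chinese Remainder Theorem:
M = 29 × 33 = 957
M1 = 33, M2 = 29
y1 = 33^(-1) mod 29 = 22
y2 = 29^(-1) mod 33 = 8
x = (3×33×22 + 7×29×8) mod 957 = 931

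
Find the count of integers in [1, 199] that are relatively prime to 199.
198

199 = 199
φ(n) = n × ∏(1 - 1/p) for each prime p dividing n
φ(199) = 199 × (1 - 1/199) = 198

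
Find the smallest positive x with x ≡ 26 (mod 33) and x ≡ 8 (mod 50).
158

Using Chinese Remainder Theorem:
M = 33 × 50 = 1650
M1 = 50, M2 = 33
y1 = 50^(-1) mod 33 = 2
y2 = 33^(-1) mod 50 = 47
x = (26×50×2 + 8×33×47) mod 1650 = 158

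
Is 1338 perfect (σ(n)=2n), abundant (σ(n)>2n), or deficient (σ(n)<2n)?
abundant

Proper divisors of 1338: sum = 1 + 2 + 3 + 6 + 223 + 446 + 669 = 1350
Since 1350 > 1338, 1338 is abundant.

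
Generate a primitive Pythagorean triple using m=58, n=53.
(555, 6148, 6173)

Euclid's formula: a = m² - n², b = 2mn, c = m² + n²
m = 58, n = 53
a = 58² - 53² = 3364 - 2809 = 555
b = 2 × 58 × 53 = 6148
c = 58² + 53² = 3364 + 2809 = 6173
Verification: 555² + 6148² = 308025 + 37797904 = 38105929 = 6173² ✓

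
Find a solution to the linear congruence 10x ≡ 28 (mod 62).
x ≡ 9 (mod 31)

gcd(10, 62) = 2, which divides 28, so solutions exist.
Divide through by 2: 5x ≡ 14 (mod 31).
Find 5^(-1) mod 31 by the extended Euclidean algorithm:
31 = 6 × 5 + 1  ⟹  1 = (1)·31 + (-6)·5
So (-6)·5 ≡ 1 (mod 31), i.e. 5^(-1) ≡ -6 ≡ 25 (mod 31).
x ≡ 25 × 14 = 350 ≡ 9 (mod 31).
Check: 10 × 9 = 90 ≡ 28 (mod 62).
x ≡ 9 (mod 31), giving 2 solutions mod 62.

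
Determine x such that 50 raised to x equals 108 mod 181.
50

Baby-step giant-step with step n = ⌈√181⌉ = 14.
Baby steps 50^j mod 181 (j:value) for j=0..13: 0:1, 1:50, 2:147, 3:110, 4:70, 5:61, 6:154, 7:98, 8:13, 9:107, 10:101, 11:163, 12:5, 13:69.
Giant-step multiplier: 50^(-14) ≡ 50^(180-14) = 50^166 ≡ 33 (mod 181).
Giant steps γ_i = 108·33^i mod 181: γ_0=108, γ_1=125, γ_2=143, γ_3=13 (in table at j=8).
x = i·n + j = 3·14 + 8 = 50.
Check: 50^50 ≡ 108 (mod 181).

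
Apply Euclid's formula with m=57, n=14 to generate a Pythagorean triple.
(3053, 1596, 3445)

Euclid's formula: a = m² - n², b = 2mn, c = m² + n²
m = 57, n = 14
a = 57² - 14² = 3249 - 196 = 3053
b = 2 × 57 × 14 = 1596
c = 57² + 14² = 3249 + 196 = 3445
Verification: 3053² + 1596² = 9320809 + 2547216 = 11868025 = 3445² ✓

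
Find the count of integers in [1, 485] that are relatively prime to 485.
384

485 = 5 × 97
φ(n) = n × ∏(1 - 1/p) for each prime p dividing n
φ(485) = 485 × (1 - 1/5) × (1 - 1/97) = 384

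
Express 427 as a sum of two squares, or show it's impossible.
Not possible

Factorization: 427 = 7 × 61
By Fermat: n is sum of two squares iff every prime p ≡ 3 (mod 4) appears to even power.
Prime(s) ≡ 3 (mod 4) with odd exponent: [(7, 1)]
Therefore 427 cannot be expressed as a² + b².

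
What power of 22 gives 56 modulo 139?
67

Baby-step giant-step with step n = ⌈√139⌉ = 12.
Baby steps 22^j mod 139 (j:value) for j=0..11: 0:1, 1:22, 2:67, 3:84, 4:41, 5:68, 6:106, 7:108, 8:13, 9:8, 10:37, 11:119.
Giant-step multiplier: 22^(-12) ≡ 22^(138-12) = 22^126 ≡ 6 (mod 139).
Giant steps γ_i = 56·6^i mod 139: γ_0=56, γ_1=58, γ_2=70, γ_3=3, γ_4=18, γ_5=108 (in table at j=7).
x = i·n + j = 5·12 + 7 = 67.
Check: 22^67 ≡ 56 (mod 139).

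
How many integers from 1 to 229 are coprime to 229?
228

229 = 229
φ(n) = n × ∏(1 - 1/p) for each prime p dividing n
φ(229) = 229 × (1 - 1/229) = 228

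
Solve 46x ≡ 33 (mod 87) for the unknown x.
x ≡ 48 (mod 87)

gcd(46, 87) = 1, which divides 33, so solutions exist.
Find 46^(-1) mod 87 by the extended Euclidean algorithm:
87 = 1 × 46 + 41  ⟹  41 = (1)·87 + (-1)·46
46 = 1 × 41 + 5  ⟹  5 = (-1)·87 + (2)·46
41 = 8 × 5 + 1  ⟹  1 = (9)·87 + (-17)·46
So (-17)·46 ≡ 1 (mod 87), i.e. 46^(-1) ≡ -17 ≡ 70 (mod 87).
x ≡ 70 × 33 = 2310 ≡ 48 (mod 87).
Check: 46 × 48 = 2208 ≡ 33 (mod 87).
Unique solution: x ≡ 48 (mod 87)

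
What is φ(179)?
178

179 = 179
φ(n) = n × ∏(1 - 1/p) for each prime p dividing n
φ(179) = 179 × (1 - 1/179) = 178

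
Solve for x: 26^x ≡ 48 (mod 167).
90

Baby-step giant-step with step n = ⌈√167⌉ = 13.
Baby steps 26^j mod 167 (j:value) for j=0..12: 0:1, 1:26, 2:8, 3:41, 4:64, 5:161, 6:11, 7:119, 8:88, 9:117, 10:36, 11:101, 12:121.
Giant-step multiplier: 26^(-13) ≡ 26^(166-13) = 26^153 ≡ 68 (mod 167).
Giant steps γ_i = 48·68^i mod 167: γ_0=48, γ_1=91, γ_2=9, γ_3=111, γ_4=33, γ_5=73, γ_6=121 (in table at j=12).
x = i·n + j = 6·13 + 12 = 90.
Check: 26^90 ≡ 48 (mod 167).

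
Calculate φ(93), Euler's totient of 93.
60

93 = 3 × 31
φ(n) = n × ∏(1 - 1/p) for each prime p dividing n
φ(93) = 93 × (1 - 1/3) × (1 - 1/31) = 60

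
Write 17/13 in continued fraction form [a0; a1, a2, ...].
[1; 3, 4]

Euclidean algorithm steps:
17 = 1 × 13 + 4
13 = 3 × 4 + 1
4 = 4 × 1 + 0
Continued fraction: [1; 3, 4]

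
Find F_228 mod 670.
666

Matrix identity: Q^n = [[F_(n+1), F_n], [F_n, F_(n-1)]] with Q = [[1,1],[1,0]].
n = 228 = 11100100₂. Square-and-multiply, entries mod 670:
Q^1 = [[1,1],[1,0]]
Q^3 = (Q^1)²·Q = [[3,2],[2,1]]
Q^7 = (Q^3)²·Q = [[21,13],[13,8]]
Q^14 = (Q^7)² = [[610,377],[377,233]]
Q^28 = (Q^14)² = [[339,231],[231,108]]
Q^57 = (Q^28)²·Q = [[189,112],[112,77]]
Q^114 = (Q^57)² = [[25,312],[312,383]]
Q^228 = (Q^114)² = [[149,666],[666,153]]
F_228 mod 670 = Q^228[0][1] = 666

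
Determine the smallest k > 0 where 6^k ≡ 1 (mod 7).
2

7 is prime, so ord(6) divides φ(7) = 6.
Divisors of 6: 1, 2, 3, 6.
Repeated squaring: 6^1 ≡ 6, 6^2 ≡ 1, 6^4 ≡ 1 (mod 7).
Test 6^d mod 7 for each divisor d in increasing order:
6^1 ≡ 6
6^2 ≡ 1  ← first divisor giving 1
The order is 2.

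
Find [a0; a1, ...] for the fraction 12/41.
[0; 3, 2, 2, 2]

Euclidean algorithm steps:
12 = 0 × 41 + 12
41 = 3 × 12 + 5
12 = 2 × 5 + 2
5 = 2 × 2 + 1
2 = 2 × 1 + 0
Continued fraction: [0; 3, 2, 2, 2]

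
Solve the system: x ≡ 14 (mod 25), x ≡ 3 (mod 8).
139

Using Chinese Remainder Theorem:
M = 25 × 8 = 200
M1 = 8, M2 = 25
y1 = 8^(-1) mod 25 = 22
y2 = 25^(-1) mod 8 = 1
x = (14×8×22 + 3×25×1) mod 200 = 139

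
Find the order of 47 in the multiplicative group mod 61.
3

61 is prime, so ord(47) divides φ(61) = 60.
Divisors of 60: 1, 2, 3, 4, 5, 6, 10, 12, 15, 20, 30, 60.
Repeated squaring: 47^1 ≡ 47, 47^2 ≡ 13, 47^4 ≡ 47, 47^8 ≡ 13, 47^16 ≡ 47, 47^32 ≡ 13 (mod 61).
Test 47^d mod 61 for each divisor d in increasing order:
47^1 ≡ 47
47^2 ≡ 13
47^3 = 47^2·47^1 ≡ 1  ← first divisor giving 1
The order is 3.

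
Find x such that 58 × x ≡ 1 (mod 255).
22

gcd(58, 255) = 1, so the inverse exists.
Extended Euclidean algorithm on (255, 58):
255 = 4 × 58 + 23  ⟹  23 = (1)·255 + (-4)·58
58 = 2 × 23 + 12  ⟹  12 = (-2)·255 + (9)·58
23 = 1 × 12 + 11  ⟹  11 = (3)·255 + (-13)·58
12 = 1 × 11 + 1  ⟹  1 = (-5)·255 + (22)·58
So (22)·58 ≡ 1 (mod 255), i.e. 58^(-1) ≡ 22 (mod 255).
Check: 58 × 22 = 1276 ≡ 1 (mod 255)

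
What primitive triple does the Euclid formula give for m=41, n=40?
(81, 3280, 3281)

Euclid's formula: a = m² - n², b = 2mn, c = m² + n²
m = 41, n = 40
a = 41² - 40² = 1681 - 1600 = 81
b = 2 × 41 × 40 = 3280
c = 41² + 40² = 1681 + 1600 = 3281
Verification: 81² + 3280² = 6561 + 10758400 = 10764961 = 3281² ✓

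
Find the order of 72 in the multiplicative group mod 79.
39

79 is prime, so ord(72) divides φ(79) = 78.
Divisors of 78: 1, 2, 3, 6, 13, 26, 39, 78.
Repeated squaring: 72^1 ≡ 72, 72^2 ≡ 49, 72^4 ≡ 31, 72^8 ≡ 13, 72^16 ≡ 11, 72^32 ≡ 42, 72^64 ≡ 26 (mod 79).
Test 72^d mod 79 for each divisor d in increasing order:
72^1 ≡ 72
72^2 ≡ 49
72^3 = 72^2·72^1 ≡ 52
72^6 = 72^4·72^2 ≡ 18
72^13 = 72^8·72^4·72^1 ≡ 23
72^26 = 72^16·72^8·72^2 ≡ 55
72^39 = 72^32·72^4·72^2·72^1 ≡ 1  ← first divisor giving 1
The order is 39.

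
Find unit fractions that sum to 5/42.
1/9 + 1/126

Greedy algorithm:
5/42: ceiling(42/5) = 9, use 1/9
1/126: ceiling(126/1) = 126, use 1/126
Result: 5/42 = 1/9 + 1/126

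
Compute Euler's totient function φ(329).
276

329 = 7 × 47
φ(n) = n × ∏(1 - 1/p) for each prime p dividing n
φ(329) = 329 × (1 - 1/7) × (1 - 1/47) = 276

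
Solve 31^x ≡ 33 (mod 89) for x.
51

Baby-step giant-step with step n = ⌈√89⌉ = 10.
Baby steps 31^j mod 89 (j:value) for j=0..9: 0:1, 1:31, 2:71, 3:65, 4:57, 5:76, 6:42, 7:56, 8:45, 9:60.
Giant-step multiplier: 31^(-10) ≡ 31^(88-10) = 31^78 ≡ 79 (mod 89).
Giant steps γ_i = 33·79^i mod 89: γ_0=33, γ_1=26, γ_2=7, γ_3=19, γ_4=77, γ_5=31 (in table at j=1).
x = i·n + j = 5·10 + 1 = 51.
Check: 31^51 ≡ 33 (mod 89).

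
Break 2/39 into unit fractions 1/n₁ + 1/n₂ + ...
1/20 + 1/780

Greedy algorithm:
2/39: ceiling(39/2) = 20, use 1/20
1/780: ceiling(780/1) = 780, use 1/780
Result: 2/39 = 1/20 + 1/780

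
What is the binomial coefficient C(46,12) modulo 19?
0

Using Lucas' theorem:
Write n=46 and k=12 in base 19:
n in base 19: [2, 8]
k in base 19: [0, 12]
C(46,12) mod 19 = ∏ C(n_i, k_i) mod 19
Digit binomials (mod 19): C(2,0) = 1; C(8,12) = 0 (k_i > n_i)
Product: 1 × 0 = 0 ≡ 0 (mod 19)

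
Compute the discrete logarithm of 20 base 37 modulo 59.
36

Baby-step giant-step with step n = ⌈√59⌉ = 8.
Baby steps 37^j mod 59 (j:value) for j=0..7: 0:1, 1:37, 2:12, 3:31, 4:26, 5:18, 6:17, 7:39.
Giant-step multiplier: 37^(-8) ≡ 37^(58-8) = 37^50 ≡ 35 (mod 59).
Giant steps γ_i = 20·35^i mod 59: γ_0=20, γ_1=51, γ_2=15, γ_3=53, γ_4=26 (in table at j=4).
x = i·n + j = 4·8 + 4 = 36.
Check: 37^36 ≡ 20 (mod 59).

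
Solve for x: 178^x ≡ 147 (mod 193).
148

Baby-step giant-step with step n = ⌈√193⌉ = 14.
Baby steps 178^j mod 193 (j:value) for j=0..13: 0:1, 1:178, 2:32, 3:99, 4:59, 5:80, 6:151, 7:51, 8:7, 9:88, 10:31, 11:114, 12:27, 13:174.
Giant-step multiplier: 178^(-14) ≡ 178^(192-14) = 178^178 ≡ 107 (mod 193).
Giant steps γ_i = 147·107^i mod 193: γ_0=147, γ_1=96, γ_2=43, γ_3=162, γ_4=157, γ_5=8, γ_6=84, γ_7=110, γ_8=190, γ_9=65, γ_10=7 (in table at j=8).
x = i·n + j = 10·14 + 8 = 148.
Check: 178^148 ≡ 147 (mod 193).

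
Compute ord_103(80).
34

103 is prime, so ord(80) divides φ(103) = 102.
Divisors of 102: 1, 2, 3, 6, 17, 34, 51, 102.
Repeated squaring: 80^1 ≡ 80, 80^2 ≡ 14, 80^4 ≡ 93, 80^8 ≡ 100, 80^16 ≡ 9, 80^32 ≡ 81, 80^64 ≡ 72 (mod 103).
Test 80^d mod 103 for each divisor d in increasing order:
80^1 ≡ 80
80^2 ≡ 14
80^3 = 80^2·80^1 ≡ 90
80^6 = 80^4·80^2 ≡ 66
80^17 = 80^16·80^1 ≡ 102
80^34 = 80^32·80^2 ≡ 1  ← first divisor giving 1
The order is 34.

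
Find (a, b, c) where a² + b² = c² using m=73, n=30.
(4429, 4380, 6229)

Euclid's formula: a = m² - n², b = 2mn, c = m² + n²
m = 73, n = 30
a = 73² - 30² = 5329 - 900 = 4429
b = 2 × 73 × 30 = 4380
c = 73² + 30² = 5329 + 900 = 6229
Verification: 4429² + 4380² = 19616041 + 19184400 = 38800441 = 6229² ✓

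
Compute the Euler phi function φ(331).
330

331 = 331
φ(n) = n × ∏(1 - 1/p) for each prime p dividing n
φ(331) = 331 × (1 - 1/331) = 330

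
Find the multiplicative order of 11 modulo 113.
56

113 is prime, so ord(11) divides φ(113) = 112.
Divisors of 112: 1, 2, 4, 7, 8, 14, 16, 28, 56, 112.
Repeated squaring: 11^1 ≡ 11, 11^2 ≡ 8, 11^4 ≡ 64, 11^8 ≡ 28, 11^16 ≡ 106, 11^32 ≡ 49, 11^64 ≡ 28 (mod 113).
Test 11^d mod 113 for each divisor d in increasing order:
11^1 ≡ 11
11^2 ≡ 8
11^4 ≡ 64
11^7 = 11^4·11^2·11^1 ≡ 95
11^8 ≡ 28
11^14 = 11^8·11^4·11^2 ≡ 98
11^16 ≡ 106
11^28 = 11^16·11^8·11^4 ≡ 112
11^56 = 11^32·11^16·11^8 ≡ 1  ← first divisor giving 1
The order is 56.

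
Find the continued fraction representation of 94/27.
[3; 2, 13]

Euclidean algorithm steps:
94 = 3 × 27 + 13
27 = 2 × 13 + 1
13 = 13 × 1 + 0
Continued fraction: [3; 2, 13]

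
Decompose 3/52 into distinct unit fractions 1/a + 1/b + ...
1/18 + 1/468

Greedy algorithm:
3/52: ceiling(52/3) = 18, use 1/18
1/468: ceiling(468/1) = 468, use 1/468
Result: 3/52 = 1/18 + 1/468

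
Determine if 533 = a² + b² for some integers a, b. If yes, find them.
2² + 23² (a=2, b=23)

Factorization: 533 = 13 × 41
By Fermat: n is sum of two squares iff every prime p ≡ 3 (mod 4) appears to even power.
All primes ≡ 3 (mod 4) appear to even power.
Search a = 0, 1, 2, … for 533 - a² a perfect square: first hit at a = 2: 533 - 4 = 529 = 23².
533 = 2² + 23² = 4 + 529 ✓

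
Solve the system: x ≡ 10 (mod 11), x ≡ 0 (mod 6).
54

Using Chinese Remainder Theorem:
M = 11 × 6 = 66
M1 = 6, M2 = 11
y1 = 6^(-1) mod 11 = 2
y2 = 11^(-1) mod 6 = 5
x = (10×6×2 + 0×11×5) mod 66 = 54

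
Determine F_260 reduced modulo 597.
594

Matrix identity: Q^n = [[F_(n+1), F_n], [F_n, F_(n-1)]] with Q = [[1,1],[1,0]].
n = 260 = 100000100₂. Square-and-multiply, entries mod 597:
Q^1 = [[1,1],[1,0]]
Q^2 = (Q^1)² = [[2,1],[1,1]]
Q^4 = (Q^2)² = [[5,3],[3,2]]
Q^8 = (Q^4)² = [[34,21],[21,13]]
Q^16 = (Q^8)² = [[403,390],[390,13]]
Q^32 = (Q^16)² = [[487,453],[453,34]]
Q^65 = (Q^32)²·Q = [[199,1],[1,198]]
Q^130 = (Q^65)² = [[200,397],[397,400]]
Q^260 = (Q^130)² = [[2,594],[594,5]]
F_260 mod 597 = Q^260[0][1] = 594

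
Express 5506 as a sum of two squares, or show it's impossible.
45² + 59² (a=45, b=59)

Factorization: 5506 = 2 × 2753
By Fermat: n is sum of two squares iff every prime p ≡ 3 (mod 4) appears to even power.
All primes ≡ 3 (mod 4) appear to even power.
Search a = 0, 1, 2, … for 5506 - a² a perfect square: first hit at a = 45: 5506 - 2025 = 3481 = 59².
5506 = 45² + 59² = 2025 + 3481 ✓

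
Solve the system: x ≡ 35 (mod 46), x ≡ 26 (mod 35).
1461

Using Chinese Remainder Theorem:
M = 46 × 35 = 1610
M1 = 35, M2 = 46
y1 = 35^(-1) mod 46 = 25
y2 = 46^(-1) mod 35 = 16
x = (35×35×25 + 26×46×16) mod 1610 = 1461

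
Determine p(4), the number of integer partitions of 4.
5

p(n) counts ways to write n as a sum of positive integers (order ignored).
Examples: 4; 3 + 1; 2 + 2; 2 + 1 + 1; 1 + 1 + 1 + 1
p(4) = 5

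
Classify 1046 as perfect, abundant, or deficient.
deficient

Proper divisors of 1046: sum = 1 + 2 + 523 = 526
Since 526 < 1046, 1046 is deficient.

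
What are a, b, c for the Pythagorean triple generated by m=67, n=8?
(4425, 1072, 4553)

Euclid's formula: a = m² - n², b = 2mn, c = m² + n²
m = 67, n = 8
a = 67² - 8² = 4489 - 64 = 4425
b = 2 × 67 × 8 = 1072
c = 67² + 8² = 4489 + 64 = 4553
Verification: 4425² + 1072² = 19580625 + 1149184 = 20729809 = 4553² ✓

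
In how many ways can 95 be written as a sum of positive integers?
104651419

p(n) counts ways to write n as a sum of positive integers (order ignored).
Euler's pentagonal recurrence: p(k) = p(k-1) + p(k-2) - p(k-5) - p(k-7) + p(k-12) + p(k-15) - ... (offsets j(3j∓1)/2, signs ++--, p(0)=1, p(<0)=0).
DP table for k = 0..94: p(0)=1, p(1)=1, p(2)=2, p(3)=3, p(4)=5, p(5)=7, p(6)=11, p(7)=15, p(8)=22, p(9)=30, p(10)=42, p(11)=56, p(12)=77, p(13)=101, p(14)=135, p(15)=176, p(16)=231, p(17)=297, p(18)=385, p(19)=490, p(20)=627, p(21)=792, p(22)=1002, p(23)=1255, p(24)=1575, p(25)=1958, p(26)=2436, p(27)=3010, p(28)=3718, p(29)=4565, p(30)=5604, p(31)=6842, p(32)=8349, p(33)=10143, p(34)=12310, p(35)=14883, p(36)=17977, p(37)=21637, p(38)=26015, p(39)=31185, p(40)=37338, p(41)=44583, p(42)=53174, p(43)=63261, p(44)=75175, p(45)=89134, p(46)=105558, p(47)=124754, p(48)=147273, p(49)=173525, p(50)=204226, p(51)=239943, p(52)=281589, p(53)=329931, p(54)=386155, p(55)=451276, p(56)=526823, p(57)=614154, p(58)=715220, p(59)=831820, p(60)=966467, p(61)=1121505, p(62)=1300156, p(63)=1505499, p(64)=1741630, p(65)=2012558, p(66)=2323520, p(67)=2679689, p(68)=3087735, p(69)=3554345, p(70)=4087968, p(71)=4697205, p(72)=5392783, p(73)=6185689, p(74)=7089500, p(75)=8118264, p(76)=9289091, p(77)=10619863, p(78)=12132164, p(79)=13848650, p(80)=15796476, p(81)=18004327, p(82)=20506255, p(83)=23338469, p(84)=26543660, p(85)=30167357, p(86)=34262962, p(87)=38887673, p(88)=44108109, p(89)=49995925, p(90)=56634173, p(91)=64112359, p(92)=72533807, p(93)=82010177, p(94)=92669720.
Final step: p(95) = p(94) + p(93) - p(90) - p(88) + p(83) + p(80) - p(73) - p(69) + p(60) + p(55) - p(44) - p(38) + p(25) + p(18) - p(3)
= 92669720 + 82010177 - 56634173 - 44108109 + 23338469 + 15796476 - 6185689 - 3554345 + 966467 + 451276 - 75175 - 26015 + 1958 + 385 - 3
= 104651419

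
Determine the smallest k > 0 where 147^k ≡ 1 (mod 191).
95

191 is prime, so ord(147) divides φ(191) = 190.
Divisors of 190: 1, 2, 5, 10, 19, 38, 95, 190.
Repeated squaring: 147^1 ≡ 147, 147^2 ≡ 26, 147^4 ≡ 103, 147^8 ≡ 104, 147^16 ≡ 120, 147^32 ≡ 75, 147^64 ≡ 86, 147^128 ≡ 138 (mod 191).
Test 147^d mod 191 for each divisor d in increasing order:
147^1 ≡ 147
147^2 ≡ 26
147^5 = 147^4·147^1 ≡ 52
147^10 = 147^8·147^2 ≡ 30
147^19 = 147^16·147^2·147^1 ≡ 49
147^38 = 147^32·147^4·147^2 ≡ 109
147^95 = 147^64·147^16·147^8·147^4·147^2·147^1 ≡ 1  ← first divisor giving 1
The order is 95.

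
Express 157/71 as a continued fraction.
[2; 4, 1, 2, 1, 3]

Euclidean algorithm steps:
157 = 2 × 71 + 15
71 = 4 × 15 + 11
15 = 1 × 11 + 4
11 = 2 × 4 + 3
4 = 1 × 3 + 1
3 = 3 × 1 + 0
Continued fraction: [2; 4, 1, 2, 1, 3]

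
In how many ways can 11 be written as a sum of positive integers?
56

p(n) counts ways to write n as a sum of positive integers (order ignored).
Euler's pentagonal recurrence: p(k) = p(k-1) + p(k-2) - p(k-5) - p(k-7) + p(k-12) + p(k-15) - ... (offsets j(3j∓1)/2, signs ++--, p(0)=1, p(<0)=0).
DP table for k = 0..10: p(0)=1, p(1)=1, p(2)=2, p(3)=3, p(4)=5, p(5)=7, p(6)=11, p(7)=15, p(8)=22, p(9)=30, p(10)=42.
Final step: p(11) = p(10) + p(9) - p(6) - p(4)
= 42 + 30 - 11 - 5
= 56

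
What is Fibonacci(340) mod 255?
120

Matrix identity: Q^n = [[F_(n+1), F_n], [F_n, F_(n-1)]] with Q = [[1,1],[1,0]].
n = 340 = 101010100₂. Square-and-multiply, entries mod 255:
Q^1 = [[1,1],[1,0]]
Q^2 = (Q^1)² = [[2,1],[1,1]]
Q^5 = (Q^2)²·Q = [[8,5],[5,3]]
Q^10 = (Q^5)² = [[89,55],[55,34]]
Q^21 = (Q^10)²·Q = [[116,236],[236,135]]
Q^42 = (Q^21)² = [[47,76],[76,226]]
Q^85 = (Q^42)²·Q = [[173,80],[80,93]]
Q^170 = (Q^85)² = [[119,115],[115,4]]
Q^340 = (Q^170)² = [[101,120],[120,236]]
F_340 mod 255 = Q^340[0][1] = 120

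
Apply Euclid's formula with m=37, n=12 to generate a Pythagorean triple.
(1225, 888, 1513)

Euclid's formula: a = m² - n², b = 2mn, c = m² + n²
m = 37, n = 12
a = 37² - 12² = 1369 - 144 = 1225
b = 2 × 37 × 12 = 888
c = 37² + 12² = 1369 + 144 = 1513
Verification: 1225² + 888² = 1500625 + 788544 = 2289169 = 1513² ✓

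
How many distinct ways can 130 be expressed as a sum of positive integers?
5371315400

p(n) counts ways to write n as a sum of positive integers (order ignored).
Euler's pentagonal recurrence: p(k) = p(k-1) + p(k-2) - p(k-5) - p(k-7) + p(k-12) + p(k-15) - ... (offsets j(3j∓1)/2, signs ++--, p(0)=1, p(<0)=0).
DP table for k = 0..129: p(0)=1, p(1)=1, p(2)=2, p(3)=3, p(4)=5, p(5)=7, p(6)=11, p(7)=15, p(8)=22, p(9)=30, p(10)=42, p(11)=56, p(12)=77, p(13)=101, p(14)=135, p(15)=176, p(16)=231, p(17)=297, p(18)=385, p(19)=490, p(20)=627, p(21)=792, p(22)=1002, p(23)=1255, p(24)=1575, p(25)=1958, p(26)=2436, p(27)=3010, p(28)=3718, p(29)=4565, p(30)=5604, p(31)=6842, p(32)=8349, p(33)=10143, p(34)=12310, p(35)=14883, p(36)=17977, p(37)=21637, p(38)=26015, p(39)=31185, p(40)=37338, p(41)=44583, p(42)=53174, p(43)=63261, p(44)=75175, p(45)=89134, p(46)=105558, p(47)=124754, p(48)=147273, p(49)=173525, p(50)=204226, p(51)=239943, p(52)=281589, p(53)=329931, p(54)=386155, p(55)=451276, p(56)=526823, p(57)=614154, p(58)=715220, p(59)=831820, p(60)=966467, p(61)=1121505, p(62)=1300156, p(63)=1505499, p(64)=1741630, p(65)=2012558, p(66)=2323520, p(67)=2679689, p(68)=3087735, p(69)=3554345, p(70)=4087968, p(71)=4697205, p(72)=5392783, p(73)=6185689, p(74)=7089500, p(75)=8118264, p(76)=9289091, p(77)=10619863, p(78)=12132164, p(79)=13848650, p(80)=15796476, p(81)=18004327, p(82)=20506255, p(83)=23338469, p(84)=26543660, p(85)=30167357, p(86)=34262962, p(87)=38887673, p(88)=44108109, p(89)=49995925, p(90)=56634173, p(91)=64112359, p(92)=72533807, p(93)=82010177, p(94)=92669720, p(95)=104651419, p(96)=118114304, p(97)=133230930, p(98)=150198136, p(99)=169229875, p(100)=190569292, p(101)=214481126, p(102)=241265379, p(103)=271248950, p(104)=304801365, p(105)=342325709, p(106)=384276336, p(107)=431149389, p(108)=483502844, p(109)=541946240, p(110)=607163746, p(111)=679903203, p(112)=761002156, p(113)=851376628, p(114)=952050665, p(115)=1064144451, p(116)=1188908248, p(117)=1327710076, p(118)=1482074143, p(119)=1653668665, p(120)=1844349560, p(121)=2056148051, p(122)=2291320912, p(123)=2552338241, p(124)=2841940500, p(125)=3163127352, p(126)=3519222692, p(127)=3913864295, p(128)=4351078600, p(129)=4835271870.
Final step: p(130) = p(129) + p(128) - p(125) - p(123) + p(118) + p(115) - p(108) - p(104) + p(95) + p(90) - p(79) - p(73) + p(60) + p(53) - p(38) - p(30) + p(13) + p(4)
= 4835271870 + 4351078600 - 3163127352 - 2552338241 + 1482074143 + 1064144451 - 483502844 - 304801365 + 104651419 + 56634173 - 13848650 - 6185689 + 966467 + 329931 - 26015 - 5604 + 101 + 5
= 5371315400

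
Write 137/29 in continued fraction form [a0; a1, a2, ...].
[4; 1, 2, 1, 1, 1, 2]

Euclidean algorithm steps:
137 = 4 × 29 + 21
29 = 1 × 21 + 8
21 = 2 × 8 + 5
8 = 1 × 5 + 3
5 = 1 × 3 + 2
3 = 1 × 2 + 1
2 = 2 × 1 + 0
Continued fraction: [4; 1, 2, 1, 1, 1, 2]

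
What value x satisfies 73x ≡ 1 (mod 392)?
145

gcd(73, 392) = 1, so the inverse exists.
Extended Euclidean algorithm on (392, 73):
392 = 5 × 73 + 27  ⟹  27 = (1)·392 + (-5)·73
73 = 2 × 27 + 19  ⟹  19 = (-2)·392 + (11)·73
27 = 1 × 19 + 8  ⟹  8 = (3)·392 + (-16)·73
19 = 2 × 8 + 3  ⟹  3 = (-8)·392 + (43)·73
8 = 2 × 3 + 2  ⟹  2 = (19)·392 + (-102)·73
3 = 1 × 2 + 1  ⟹  1 = (-27)·392 + (145)·73
So (145)·73 ≡ 1 (mod 392), i.e. 73^(-1) ≡ 145 (mod 392).
Check: 73 × 145 = 10585 ≡ 1 (mod 392)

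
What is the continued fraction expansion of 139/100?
[1; 2, 1, 1, 3, 2, 2]

Euclidean algorithm steps:
139 = 1 × 100 + 39
100 = 2 × 39 + 22
39 = 1 × 22 + 17
22 = 1 × 17 + 5
17 = 3 × 5 + 2
5 = 2 × 2 + 1
2 = 2 × 1 + 0
Continued fraction: [1; 2, 1, 1, 3, 2, 2]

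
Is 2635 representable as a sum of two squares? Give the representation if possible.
Not possible

Factorization: 2635 = 5 × 17 × 31
By Fermat: n is sum of two squares iff every prime p ≡ 3 (mod 4) appears to even power.
Prime(s) ≡ 3 (mod 4) with odd exponent: [(31, 1)]
Therefore 2635 cannot be expressed as a² + b².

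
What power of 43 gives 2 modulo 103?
88

Baby-step giant-step with step n = ⌈√103⌉ = 11.
Baby steps 43^j mod 103 (j:value) for j=0..10: 0:1, 1:43, 2:98, 3:94, 4:25, 5:45, 6:81, 7:84, 8:7, 9:95, 10:68.
Giant-step multiplier: 43^(-11) ≡ 43^(102-11) = 43^91 ≡ 85 (mod 103).
Giant steps γ_i = 2·85^i mod 103: γ_0=2, γ_1=67, γ_2=30, γ_3=78, γ_4=38, γ_5=37, γ_6=55, γ_7=40, γ_8=1 (in table at j=0).
x = i·n + j = 8·11 + 0 = 88.
Check: 43^88 ≡ 2 (mod 103).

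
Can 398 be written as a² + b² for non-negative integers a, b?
Not possible

Factorization: 398 = 2 × 199
By Fermat: n is sum of two squares iff every prime p ≡ 3 (mod 4) appears to even power.
Prime(s) ≡ 3 (mod 4) with odd exponent: [(199, 1)]
Therefore 398 cannot be expressed as a² + b².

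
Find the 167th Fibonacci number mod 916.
45

Matrix identity: Q^n = [[F_(n+1), F_n], [F_n, F_(n-1)]] with Q = [[1,1],[1,0]].
n = 167 = 10100111₂. Square-and-multiply, entries mod 916:
Q^1 = [[1,1],[1,0]]
Q^2 = (Q^1)² = [[2,1],[1,1]]
Q^5 = (Q^2)²·Q = [[8,5],[5,3]]
Q^10 = (Q^5)² = [[89,55],[55,34]]
Q^20 = (Q^10)² = [[870,353],[353,517]]
Q^41 = (Q^20)²·Q = [[784,317],[317,467]]
Q^83 = (Q^41)²·Q = [[604,665],[665,855]]
Q^167 = (Q^83)²·Q = [[236,45],[45,191]]
F_167 mod 916 = Q^167[0][1] = 45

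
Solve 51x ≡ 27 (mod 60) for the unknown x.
x ≡ 17 (mod 20)

gcd(51, 60) = 3, which divides 27, so solutions exist.
Divide through by 3: 17x ≡ 9 (mod 20).
Find 17^(-1) mod 20 by the extended Euclidean algorithm:
20 = 1 × 17 + 3  ⟹  3 = (1)·20 + (-1)·17
17 = 5 × 3 + 2  ⟹  2 = (-5)·20 + (6)·17
3 = 1 × 2 + 1  ⟹  1 = (6)·20 + (-7)·17
So (-7)·17 ≡ 1 (mod 20), i.e. 17^(-1) ≡ -7 ≡ 13 (mod 20).
x ≡ 13 × 9 = 117 ≡ 17 (mod 20).
Check: 51 × 17 = 867 ≡ 27 (mod 60).
x ≡ 17 (mod 20), giving 3 solutions mod 60.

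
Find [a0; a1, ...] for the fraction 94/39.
[2; 2, 2, 3, 2]

Euclidean algorithm steps:
94 = 2 × 39 + 16
39 = 2 × 16 + 7
16 = 2 × 7 + 2
7 = 3 × 2 + 1
2 = 2 × 1 + 0
Continued fraction: [2; 2, 2, 3, 2]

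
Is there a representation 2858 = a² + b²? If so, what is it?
7² + 53² (a=7, b=53)

Factorization: 2858 = 2 × 1429
By Fermat: n is sum of two squares iff every prime p ≡ 3 (mod 4) appears to even power.
All primes ≡ 3 (mod 4) appear to even power.
Search a = 0, 1, 2, … for 2858 - a² a perfect square: first hit at a = 7: 2858 - 49 = 2809 = 53².
2858 = 7² + 53² = 49 + 2809 ✓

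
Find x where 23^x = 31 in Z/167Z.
16

Baby-step giant-step with step n = ⌈√167⌉ = 13.
Baby steps 23^j mod 167 (j:value) for j=0..12: 0:1, 1:23, 2:28, 3:143, 4:116, 5:163, 6:75, 7:55, 8:96, 9:37, 10:16, 11:34, 12:114.
Giant-step multiplier: 23^(-13) ≡ 23^(166-13) = 23^153 ≡ 10 (mod 167).
Giant steps γ_i = 31·10^i mod 167: γ_0=31, γ_1=143 (in table at j=3).
x = i·n + j = 1·13 + 3 = 16.
Check: 23^16 ≡ 31 (mod 167).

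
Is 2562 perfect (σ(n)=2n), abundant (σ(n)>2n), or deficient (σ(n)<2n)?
abundant

Proper divisors of 2562: sum = 1 + 2 + 3 + 6 + 7 + 14 + 21 + 42 + 61 + 122 + 183 + 366 + 427 + 854 + 1281 = 3390
Since 3390 > 2562, 2562 is abundant.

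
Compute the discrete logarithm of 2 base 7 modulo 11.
3

Baby-step giant-step with step n = ⌈√11⌉ = 4.
Baby steps 7^j mod 11 (j:value) for j=0..3: 0:1, 1:7, 2:5, 3:2.
h = 2 is already in the table at j=3, so x = 3.
Check: 7^3 ≡ 2 (mod 11).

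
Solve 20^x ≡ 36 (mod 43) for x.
14

Baby-step giant-step with step n = ⌈√43⌉ = 7.
Baby steps 20^j mod 43 (j:value) for j=0..6: 0:1, 1:20, 2:13, 3:2, 4:40, 5:26, 6:4.
Giant-step multiplier: 20^(-7) ≡ 20^(42-7) = 20^35 ≡ 7 (mod 43).
Giant steps γ_i = 36·7^i mod 43: γ_0=36, γ_1=37, γ_2=1 (in table at j=0).
x = i·n + j = 2·7 + 0 = 14.
Check: 20^14 ≡ 36 (mod 43).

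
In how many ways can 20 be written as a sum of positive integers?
627

p(n) counts ways to write n as a sum of positive integers (order ignored).
Euler's pentagonal recurrence: p(k) = p(k-1) + p(k-2) - p(k-5) - p(k-7) + p(k-12) + p(k-15) - ... (offsets j(3j∓1)/2, signs ++--, p(0)=1, p(<0)=0).
DP table for k = 0..19: p(0)=1, p(1)=1, p(2)=2, p(3)=3, p(4)=5, p(5)=7, p(6)=11, p(7)=15, p(8)=22, p(9)=30, p(10)=42, p(11)=56, p(12)=77, p(13)=101, p(14)=135, p(15)=176, p(16)=231, p(17)=297, p(18)=385, p(19)=490.
Final step: p(20) = p(19) + p(18) - p(15) - p(13) + p(8) + p(5)
= 490 + 385 - 176 - 101 + 22 + 7
= 627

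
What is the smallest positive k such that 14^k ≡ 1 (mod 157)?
13

157 is prime, so ord(14) divides φ(157) = 156.
Divisors of 156: 1, 2, 3, 4, 6, 12, 13, 26, 39, 52, 78, 156.
Repeated squaring: 14^1 ≡ 14, 14^2 ≡ 39, 14^4 ≡ 108, 14^8 ≡ 46, 14^16 ≡ 75, 14^32 ≡ 130, 14^64 ≡ 101, 14^128 ≡ 153 (mod 157).
Test 14^d mod 157 for each divisor d in increasing order:
14^1 ≡ 14
14^2 ≡ 39
14^3 = 14^2·14^1 ≡ 75
14^4 ≡ 108
14^6 = 14^4·14^2 ≡ 130
14^12 = 14^8·14^4 ≡ 101
14^13 = 14^8·14^4·14^1 ≡ 1  ← first divisor giving 1
The order is 13.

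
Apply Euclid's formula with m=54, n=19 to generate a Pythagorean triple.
(2555, 2052, 3277)

Euclid's formula: a = m² - n², b = 2mn, c = m² + n²
m = 54, n = 19
a = 54² - 19² = 2916 - 361 = 2555
b = 2 × 54 × 19 = 2052
c = 54² + 19² = 2916 + 361 = 3277
Verification: 2555² + 2052² = 6528025 + 4210704 = 10738729 = 3277² ✓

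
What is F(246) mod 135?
8

Matrix identity: Q^n = [[F_(n+1), F_n], [F_n, F_(n-1)]] with Q = [[1,1],[1,0]].
n = 246 = 11110110₂. Square-and-multiply, entries mod 135:
Q^1 = [[1,1],[1,0]]
Q^3 = (Q^1)²·Q = [[3,2],[2,1]]
Q^7 = (Q^3)²·Q = [[21,13],[13,8]]
Q^15 = (Q^7)²·Q = [[42,70],[70,107]]
Q^30 = (Q^15)² = [[49,35],[35,14]]
Q^61 = (Q^30)²·Q = [[26,116],[116,45]]
Q^123 = (Q^61)²·Q = [[93,92],[92,1]]
Q^246 = (Q^123)² = [[103,8],[8,95]]
F_246 mod 135 = Q^246[0][1] = 8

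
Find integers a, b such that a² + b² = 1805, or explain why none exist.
19² + 38² (a=19, b=38)

Factorization: 1805 = 5 × 19^2
By Fermat: n is sum of two squares iff every prime p ≡ 3 (mod 4) appears to even power.
All primes ≡ 3 (mod 4) appear to even power.
Search a = 0, 1, 2, … for 1805 - a² a perfect square: first hit at a = 19: 1805 - 361 = 1444 = 38².
1805 = 19² + 38² = 361 + 1444 ✓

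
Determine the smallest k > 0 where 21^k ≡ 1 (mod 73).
24

73 is prime, so ord(21) divides φ(73) = 72.
Divisors of 72: 1, 2, 3, 4, 6, 8, 9, 12, 18, 24, 36, 72.
Repeated squaring: 21^1 ≡ 21, 21^2 ≡ 3, 21^4 ≡ 9, 21^8 ≡ 8, 21^16 ≡ 64, 21^32 ≡ 8, 21^64 ≡ 64 (mod 73).
Test 21^d mod 73 for each divisor d in increasing order:
21^1 ≡ 21
21^2 ≡ 3
21^3 = 21^2·21^1 ≡ 63
21^4 ≡ 9
21^6 = 21^4·21^2 ≡ 27
21^8 ≡ 8
21^9 = 21^8·21^1 ≡ 22
21^12 = 21^8·21^4 ≡ 72
21^18 = 21^16·21^2 ≡ 46
21^24 = 21^16·21^8 ≡ 1  ← first divisor giving 1
The order is 24.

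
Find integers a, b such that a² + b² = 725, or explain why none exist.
7² + 26² (a=7, b=26)

Factorization: 725 = 5^2 × 29
By Fermat: n is sum of two squares iff every prime p ≡ 3 (mod 4) appears to even power.
All primes ≡ 3 (mod 4) appear to even power.
Search a = 0, 1, 2, … for 725 - a² a perfect square: first hit at a = 7: 725 - 49 = 676 = 26².
725 = 7² + 26² = 49 + 676 ✓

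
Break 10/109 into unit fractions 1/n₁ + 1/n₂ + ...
1/11 + 1/1199

Greedy algorithm:
10/109: ceiling(109/10) = 11, use 1/11
1/1199: ceiling(1199/1) = 1199, use 1/1199
Result: 10/109 = 1/11 + 1/1199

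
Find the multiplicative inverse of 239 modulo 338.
99

gcd(239, 338) = 1, so the inverse exists.
Extended Euclidean algorithm on (338, 239):
338 = 1 × 239 + 99  ⟹  99 = (1)·338 + (-1)·239
239 = 2 × 99 + 41  ⟹  41 = (-2)·338 + (3)·239
99 = 2 × 41 + 17  ⟹  17 = (5)·338 + (-7)·239
41 = 2 × 17 + 7  ⟹  7 = (-12)·338 + (17)·239
17 = 2 × 7 + 3  ⟹  3 = (29)·338 + (-41)·239
7 = 2 × 3 + 1  ⟹  1 = (-70)·338 + (99)·239
So (99)·239 ≡ 1 (mod 338), i.e. 239^(-1) ≡ 99 (mod 338).
Check: 239 × 99 = 23661 ≡ 1 (mod 338)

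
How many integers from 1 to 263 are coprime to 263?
262

263 = 263
φ(n) = n × ∏(1 - 1/p) for each prime p dividing n
φ(263) = 263 × (1 - 1/263) = 262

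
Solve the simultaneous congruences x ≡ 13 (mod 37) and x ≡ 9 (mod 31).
753

Using Chinese Remainder Theorem:
M = 37 × 31 = 1147
M1 = 31, M2 = 37
y1 = 31^(-1) mod 37 = 6
y2 = 37^(-1) mod 31 = 26
x = (13×31×6 + 9×37×26) mod 1147 = 753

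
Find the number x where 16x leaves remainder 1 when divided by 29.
20

gcd(16, 29) = 1, so the inverse exists.
Extended Euclidean algorithm on (29, 16):
29 = 1 × 16 + 13  ⟹  13 = (1)·29 + (-1)·16
16 = 1 × 13 + 3  ⟹  3 = (-1)·29 + (2)·16
13 = 4 × 3 + 1  ⟹  1 = (5)·29 + (-9)·16
So (-9)·16 ≡ 1 (mod 29), i.e. 16^(-1) ≡ -9 ≡ 20 (mod 29).
Check: 16 × 20 = 320 ≡ 1 (mod 29)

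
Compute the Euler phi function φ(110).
40

110 = 2 × 5 × 11
φ(n) = n × ∏(1 - 1/p) for each prime p dividing n
φ(110) = 110 × (1 - 1/2) × (1 - 1/5) × (1 - 1/11) = 40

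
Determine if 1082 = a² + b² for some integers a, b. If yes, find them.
11² + 31² (a=11, b=31)

Factorization: 1082 = 2 × 541
By Fermat: n is sum of two squares iff every prime p ≡ 3 (mod 4) appears to even power.
All primes ≡ 3 (mod 4) appear to even power.
Search a = 0, 1, 2, … for 1082 - a² a perfect square: first hit at a = 11: 1082 - 121 = 961 = 31².
1082 = 11² + 31² = 121 + 961 ✓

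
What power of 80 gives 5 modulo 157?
37

Baby-step giant-step with step n = ⌈√157⌉ = 13.
Baby steps 80^j mod 157 (j:value) for j=0..12: 0:1, 1:80, 2:120, 3:23, 4:113, 5:91, 6:58, 7:87, 8:52, 9:78, 10:117, 11:97, 12:67.
Giant-step multiplier: 80^(-13) ≡ 80^(156-13) = 80^143 ≡ 50 (mod 157).
Giant steps γ_i = 5·50^i mod 157: γ_0=5, γ_1=93, γ_2=97 (in table at j=11).
x = i·n + j = 2·13 + 11 = 37.
Check: 80^37 ≡ 5 (mod 157).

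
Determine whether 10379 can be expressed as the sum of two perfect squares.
Not possible

Factorization: 10379 = 97 × 107
By Fermat: n is sum of two squares iff every prime p ≡ 3 (mod 4) appears to even power.
Prime(s) ≡ 3 (mod 4) with odd exponent: [(107, 1)]
Therefore 10379 cannot be expressed as a² + b².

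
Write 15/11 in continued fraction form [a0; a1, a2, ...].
[1; 2, 1, 3]

Euclidean algorithm steps:
15 = 1 × 11 + 4
11 = 2 × 4 + 3
4 = 1 × 3 + 1
3 = 3 × 1 + 0
Continued fraction: [1; 2, 1, 3]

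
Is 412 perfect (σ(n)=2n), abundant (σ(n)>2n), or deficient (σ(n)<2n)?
deficient

Proper divisors of 412: sum = 1 + 2 + 4 + 103 + 206 = 316
Since 316 < 412, 412 is deficient.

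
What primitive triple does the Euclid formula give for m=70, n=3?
(4891, 420, 4909)

Euclid's formula: a = m² - n², b = 2mn, c = m² + n²
m = 70, n = 3
a = 70² - 3² = 4900 - 9 = 4891
b = 2 × 70 × 3 = 420
c = 70² + 3² = 4900 + 9 = 4909
Verification: 4891² + 420² = 23921881 + 176400 = 24098281 = 4909² ✓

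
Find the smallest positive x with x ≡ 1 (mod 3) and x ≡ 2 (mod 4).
10

Using Chinese Remainder Theorem:
M = 3 × 4 = 12
M1 = 4, M2 = 3
y1 = 4^(-1) mod 3 = 1
y2 = 3^(-1) mod 4 = 3
x = (1×4×1 + 2×3×3) mod 12 = 10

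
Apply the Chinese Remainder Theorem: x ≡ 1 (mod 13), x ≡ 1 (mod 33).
1

Using Chinese Remainder Theorem:
M = 13 × 33 = 429
M1 = 33, M2 = 13
y1 = 33^(-1) mod 13 = 2
y2 = 13^(-1) mod 33 = 28
x = (1×33×2 + 1×13×28) mod 429 = 1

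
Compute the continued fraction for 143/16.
[8; 1, 15]

Euclidean algorithm steps:
143 = 8 × 16 + 15
16 = 1 × 15 + 1
15 = 15 × 1 + 0
Continued fraction: [8; 1, 15]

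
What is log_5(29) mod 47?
35

Baby-step giant-step with step n = ⌈√47⌉ = 7.
Baby steps 5^j mod 47 (j:value) for j=0..6: 0:1, 1:5, 2:25, 3:31, 4:14, 5:23, 6:21.
Giant-step multiplier: 5^(-7) ≡ 5^(46-7) = 5^39 ≡ 30 (mod 47).
Giant steps γ_i = 29·30^i mod 47: γ_0=29, γ_1=24, γ_2=15, γ_3=27, γ_4=11, γ_5=1 (in table at j=0).
x = i·n + j = 5·7 + 0 = 35.
Check: 5^35 ≡ 29 (mod 47).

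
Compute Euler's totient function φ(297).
180

297 = 3^3 × 11
φ(n) = n × ∏(1 - 1/p) for each prime p dividing n
φ(297) = 297 × (1 - 1/3) × (1 - 1/11) = 180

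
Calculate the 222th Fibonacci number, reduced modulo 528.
56

Matrix identity: Q^n = [[F_(n+1), F_n], [F_n, F_(n-1)]] with Q = [[1,1],[1,0]].
n = 222 = 11011110₂. Square-and-multiply, entries mod 528:
Q^1 = [[1,1],[1,0]]
Q^3 = (Q^1)²·Q = [[3,2],[2,1]]
Q^6 = (Q^3)² = [[13,8],[8,5]]
Q^13 = (Q^6)²·Q = [[377,233],[233,144]]
Q^27 = (Q^13)²·Q = [[483,2],[2,481]]
Q^55 = (Q^27)²·Q = [[261,445],[445,344]]
Q^111 = (Q^55)²·Q = [[507,34],[34,473]]
Q^222 = (Q^111)² = [[13,56],[56,485]]
F_222 mod 528 = Q^222[0][1] = 56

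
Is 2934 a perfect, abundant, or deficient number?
abundant

Proper divisors of 2934: sum = 1 + 2 + 3 + 6 + 9 + 18 + 163 + 326 + 489 + 978 + 1467 = 3462
Since 3462 > 2934, 2934 is abundant.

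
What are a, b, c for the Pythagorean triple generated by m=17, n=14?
(93, 476, 485)

Euclid's formula: a = m² - n², b = 2mn, c = m² + n²
m = 17, n = 14
a = 17² - 14² = 289 - 196 = 93
b = 2 × 17 × 14 = 476
c = 17² + 14² = 289 + 196 = 485
Verification: 93² + 476² = 8649 + 226576 = 235225 = 485² ✓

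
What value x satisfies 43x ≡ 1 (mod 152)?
99

gcd(43, 152) = 1, so the inverse exists.
Extended Euclidean algorithm on (152, 43):
152 = 3 × 43 + 23  ⟹  23 = (1)·152 + (-3)·43
43 = 1 × 23 + 20  ⟹  20 = (-1)·152 + (4)·43
23 = 1 × 20 + 3  ⟹  3 = (2)·152 + (-7)·43
20 = 6 × 3 + 2  ⟹  2 = (-13)·152 + (46)·43
3 = 1 × 2 + 1  ⟹  1 = (15)·152 + (-53)·43
So (-53)·43 ≡ 1 (mod 152), i.e. 43^(-1) ≡ -53 ≡ 99 (mod 152).
Check: 43 × 99 = 4257 ≡ 1 (mod 152)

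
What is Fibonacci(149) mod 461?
89

Matrix identity: Q^n = [[F_(n+1), F_n], [F_n, F_(n-1)]] with Q = [[1,1],[1,0]].
n = 149 = 10010101₂. Square-and-multiply, entries mod 461:
Q^1 = [[1,1],[1,0]]
Q^2 = (Q^1)² = [[2,1],[1,1]]
Q^4 = (Q^2)² = [[5,3],[3,2]]
Q^9 = (Q^4)²·Q = [[55,34],[34,21]]
Q^18 = (Q^9)² = [[32,279],[279,214]]
Q^37 = (Q^18)²·Q = [[440,34],[34,406]]
Q^74 = (Q^37)² = [[214,182],[182,32]]
Q^149 = (Q^74)²·Q = [[144,89],[89,55]]
F_149 mod 461 = Q^149[0][1] = 89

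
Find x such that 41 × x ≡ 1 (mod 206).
201

gcd(41, 206) = 1, so the inverse exists.
Extended Euclidean algorithm on (206, 41):
206 = 5 × 41 + 1  ⟹  1 = (1)·206 + (-5)·41
So (-5)·41 ≡ 1 (mod 206), i.e. 41^(-1) ≡ -5 ≡ 201 (mod 206).
Check: 41 × 201 = 8241 ≡ 1 (mod 206)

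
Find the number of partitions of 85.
30167357

p(n) counts ways to write n as a sum of positive integers (order ignored).
Euler's pentagonal recurrence: p(k) = p(k-1) + p(k-2) - p(k-5) - p(k-7) + p(k-12) + p(k-15) - ... (offsets j(3j∓1)/2, signs ++--, p(0)=1, p(<0)=0).
DP table for k = 0..84: p(0)=1, p(1)=1, p(2)=2, p(3)=3, p(4)=5, p(5)=7, p(6)=11, p(7)=15, p(8)=22, p(9)=30, p(10)=42, p(11)=56, p(12)=77, p(13)=101, p(14)=135, p(15)=176, p(16)=231, p(17)=297, p(18)=385, p(19)=490, p(20)=627, p(21)=792, p(22)=1002, p(23)=1255, p(24)=1575, p(25)=1958, p(26)=2436, p(27)=3010, p(28)=3718, p(29)=4565, p(30)=5604, p(31)=6842, p(32)=8349, p(33)=10143, p(34)=12310, p(35)=14883, p(36)=17977, p(37)=21637, p(38)=26015, p(39)=31185, p(40)=37338, p(41)=44583, p(42)=53174, p(43)=63261, p(44)=75175, p(45)=89134, p(46)=105558, p(47)=124754, p(48)=147273, p(49)=173525, p(50)=204226, p(51)=239943, p(52)=281589, p(53)=329931, p(54)=386155, p(55)=451276, p(56)=526823, p(57)=614154, p(58)=715220, p(59)=831820, p(60)=966467, p(61)=1121505, p(62)=1300156, p(63)=1505499, p(64)=1741630, p(65)=2012558, p(66)=2323520, p(67)=2679689, p(68)=3087735, p(69)=3554345, p(70)=4087968, p(71)=4697205, p(72)=5392783, p(73)=6185689, p(74)=7089500, p(75)=8118264, p(76)=9289091, p(77)=10619863, p(78)=12132164, p(79)=13848650, p(80)=15796476, p(81)=18004327, p(82)=20506255, p(83)=23338469, p(84)=26543660.
Final step: p(85) = p(84) + p(83) - p(80) - p(78) + p(73) + p(70) - p(63) - p(59) + p(50) + p(45) - p(34) - p(28) + p(15) + p(8)
= 26543660 + 23338469 - 15796476 - 12132164 + 6185689 + 4087968 - 1505499 - 831820 + 204226 + 89134 - 12310 - 3718 + 176 + 22
= 30167357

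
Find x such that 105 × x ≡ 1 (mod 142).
23

gcd(105, 142) = 1, so the inverse exists.
Extended Euclidean algorithm on (142, 105):
142 = 1 × 105 + 37  ⟹  37 = (1)·142 + (-1)·105
105 = 2 × 37 + 31  ⟹  31 = (-2)·142 + (3)·105
37 = 1 × 31 + 6  ⟹  6 = (3)·142 + (-4)·105
31 = 5 × 6 + 1  ⟹  1 = (-17)·142 + (23)·105
So (23)·105 ≡ 1 (mod 142), i.e. 105^(-1) ≡ 23 (mod 142).
Check: 105 × 23 = 2415 ≡ 1 (mod 142)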